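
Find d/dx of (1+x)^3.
3(1+x)^2

Reasoning: Using the power rule: d/dx (1+x)^3 = 3(1+x)^{2}.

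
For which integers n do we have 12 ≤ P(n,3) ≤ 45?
4

Working:
P(3,3)=6; P(4,3)=24; P(5,3)=60. So valid n = 4.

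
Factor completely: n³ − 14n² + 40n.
n(n − 4)(n − 10)

Reasoning: n³ − 14n² + 40n = n(n² − 14n + 40) = n(n − 4)(n − 10).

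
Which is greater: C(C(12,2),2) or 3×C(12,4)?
C(C(12,2),2)=2,145, 3×C(12,4)=1,485.
Final answer: C(C(12,2),2)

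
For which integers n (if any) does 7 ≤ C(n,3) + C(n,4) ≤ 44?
5, 6
C(4,3)+C(4,4)=5; C(5,3)+C(5,4)=15; C(6,3)+C(6,4)=35; C(7,3)+C(7,4)=70. So valid n = 5, 6.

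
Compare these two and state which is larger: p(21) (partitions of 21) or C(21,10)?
Pentagonal recurrence p(n) = p(n−1) + p(n−2) − p(n−5) − p(n−7) + …: p(21) = p(20) + p(19) − p(16) − p(14) + p(9) + p(6) = 627 + 490 − 231 − 135 + 30 + 11 = 792; C(21,10) = 352,716.
Final answer: C(21,10)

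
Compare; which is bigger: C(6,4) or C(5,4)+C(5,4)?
C(6,4)=15; C(5,4)+C(5,4)=5+5=10.
Final answer: C(6,4)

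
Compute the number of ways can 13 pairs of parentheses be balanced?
742,900

Solution: Using the Catalan number formula: C_n = C(2n, n) / (n+1)
C_13 = C(26, 13) / (13+1)
     = 10400600 / 14
     = 742,900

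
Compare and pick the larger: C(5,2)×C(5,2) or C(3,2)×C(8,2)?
C(5,2)×C(5,2)
C(5,2)×C(5,2)=100, C(3,2)×C(8,2)=84.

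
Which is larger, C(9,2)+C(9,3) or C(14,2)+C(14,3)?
C(14,2)+C(14,3)

Explanation: First=120, Second=455.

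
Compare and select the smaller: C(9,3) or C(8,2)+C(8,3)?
Equal

Solution: By Pascal's identity: C(9,3) = C(8,2)+C(8,3) = 84. Equal.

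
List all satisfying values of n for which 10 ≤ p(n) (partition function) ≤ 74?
6, 7, 8, 9, 10, 11
Tabulating p(n) via p(n) = p(n−1) + p(n−2) − p(n−5) − p(n−7) + …: p(5)=7; p(6)=11; p(7)=15; p(8)=22; p(9)=30; p(10)=42; p(11)=56; p(12)=77. So valid n = 6, 7, 8, 9, 10, 11.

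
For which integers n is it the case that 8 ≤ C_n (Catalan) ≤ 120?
4, 5

Solution: C_3=5; C_4=14; C_5=42; C_6=132. So valid n = 4, 5.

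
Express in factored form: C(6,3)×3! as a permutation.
P(6,3)

Explanation: C(6,3)×3! = [6!/(3!(3)!)]×3! = 6!/(3)! = P(6,3) = 120.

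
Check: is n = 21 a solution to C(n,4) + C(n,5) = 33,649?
No

Reasoning: C(21,4) + C(21,5) = 5,985 + 20,349 = 26,334, which does not equal 33,649.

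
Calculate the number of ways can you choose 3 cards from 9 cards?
84
C(9,3) = 9! / (3! × (9-3)!)
         = 9! / (3! × 6!)
         = 84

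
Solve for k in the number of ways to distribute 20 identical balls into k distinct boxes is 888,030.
8

Reasoning: Stars and bars: the count is C(20+k−1, k−1), increasing in k. k=6: C(25,5) = 53,130, k=7: C(26,6) = 230,230, k=8: C(27,7) = 888,030 ✓. So k = 8.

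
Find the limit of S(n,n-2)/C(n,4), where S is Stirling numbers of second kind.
3

The leading term of S(n,n-2) as a polynomial in n is (3)!!·C(n,4), so the ratio → (3)!! = 3.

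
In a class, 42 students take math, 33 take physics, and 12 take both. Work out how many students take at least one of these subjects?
63

Explanation: |A∪B| = |A|+|B|-|A∩B| = 42+33-12 = 63.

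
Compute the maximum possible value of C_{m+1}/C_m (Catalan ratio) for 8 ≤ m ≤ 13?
18/5
C_{m+1}/C_m = 2(2m+1)/(m+2), which increases with m. Maximum at m = 13: 2·27/15 = 18/5.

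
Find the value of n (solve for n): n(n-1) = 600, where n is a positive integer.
n² − n − 600 = 0, so n = (1 ± √(1 + 4·600))/2 = (1 ± √2,401)/2 = (1 ± 49)/2, i.e. n = 25 or n = -24. Taking the positive root, n = 25 (check: 25×24 = 600).
Final answer: 25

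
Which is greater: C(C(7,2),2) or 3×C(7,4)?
C(C(7,2),2)=210, 3×C(7,4)=105.
Final answer: C(C(7,2),2)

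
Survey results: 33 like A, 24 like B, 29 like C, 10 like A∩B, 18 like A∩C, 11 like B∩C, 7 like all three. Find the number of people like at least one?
|A∪B∪C| = 33+24+29-10-18-11+7 = 54.
Final answer: 54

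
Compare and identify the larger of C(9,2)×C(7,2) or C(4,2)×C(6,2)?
C(9,2)×C(7,2)
C(9,2)×C(7,2)=756, C(4,2)×C(6,2)=90.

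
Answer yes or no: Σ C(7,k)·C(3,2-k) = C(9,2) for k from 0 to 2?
No

Working:
Vandermonde's identity gives C(10,2) = 45; RHS C(9,2) = 36.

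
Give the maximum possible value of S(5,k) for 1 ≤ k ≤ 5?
25

Solution: Row S(5,k) for k = 1..5 (via S(n,k) = k·S(n−1,k) + S(n−1,k−1)): 1, 15, 25, 10, 1. The row is unimodal; maximum at k = 3: 25.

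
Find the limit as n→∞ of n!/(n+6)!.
0
n!/(n+6)! = 1/[(n+1)(n+2)···(n+6)] → 0 as n → ∞.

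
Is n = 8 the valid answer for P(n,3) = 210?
No
P(8,3) = 8·7·6 = 336, which does not equal 210.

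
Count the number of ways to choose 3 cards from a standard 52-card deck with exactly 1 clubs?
9,633

Explanation: 13 clubs and 39 non-clubs: C(13,1) × C(39,2) = 13 × 741 = 9,633.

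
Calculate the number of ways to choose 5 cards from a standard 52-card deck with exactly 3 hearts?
13 hearts and 39 non-hearts: C(13,3) × C(39,2) = 286 × 741 = 211,926.

Answer: 211,926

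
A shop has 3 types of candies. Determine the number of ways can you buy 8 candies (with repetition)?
Stars and bars: C(8+3-1, 8) = C(10, 8) = 45.

Answer: 45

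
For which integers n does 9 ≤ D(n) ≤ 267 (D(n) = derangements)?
4, 5, 6

Using D(n) = (n−1)[D(n−1) + D(n−2)] with D(1)=0, D(2)=1: D(3)=2; D(4)=9; D(5)=44; D(6)=265; D(7)=1,854. So valid n = 4, 5, 6.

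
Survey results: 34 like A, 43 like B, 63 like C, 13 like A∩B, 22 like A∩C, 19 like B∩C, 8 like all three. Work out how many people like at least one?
94

Reasoning: |A∪B∪C| = 34+43+63-13-22-19+8 = 94.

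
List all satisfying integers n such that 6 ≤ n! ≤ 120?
n! is strictly increasing; 3! = 6 and 5! = 120, so valid n = 3, 4, 5.

Answer: 3, 4, 5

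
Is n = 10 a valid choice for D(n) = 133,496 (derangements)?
D(10) = (10-1)·[D(9) + D(8)] = 9·[133,496 + 14,833] = 1,334,961, which does not equal 133,496.
Final answer: No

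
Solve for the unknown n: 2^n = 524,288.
524,288 = 1,024 × 512 = 2^10 × 2^9 = 2^19, so n = 19.
Final answer: 19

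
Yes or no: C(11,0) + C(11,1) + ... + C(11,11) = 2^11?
Yes

Working:
Binomial theorem with x = y = 1: Σ C(11,i) = (1+1)^11 = 2^11 = 2,048. The statement holds.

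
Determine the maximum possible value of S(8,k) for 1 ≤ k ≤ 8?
1,701

Working:
Row S(8,k) for k = 1..8 (via S(n,k) = k·S(n−1,k) + S(n−1,k−1)): 1, 127, 966, 1,701, 1,050, 266, 28, 1. The row is unimodal; maximum at k = 4: 1,701.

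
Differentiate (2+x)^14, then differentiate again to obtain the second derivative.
182(2+x)^12

Solution: First derivative: 14(2+x)^{13}. Second derivative: 14·13·(2+x)^{12} = 182(2+x)^{12}.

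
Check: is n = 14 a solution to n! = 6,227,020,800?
No

14! = 14·13! = 14·6,227,020,800 = 87,178,291,200, which does not equal 6,227,020,800.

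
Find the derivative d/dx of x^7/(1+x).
(7x^6(1+x) - x^7)/(1+x)²

Working:
Quotient rule: [7x^{6}(1+x) - x^7]/(1+x)².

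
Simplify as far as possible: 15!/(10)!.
This equals 15×14×...×11 = 360,360.

Answer: 360,360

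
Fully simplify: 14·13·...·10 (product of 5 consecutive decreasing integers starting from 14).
240,240
This is P(14,5) = 14!/(9)! = 240,240.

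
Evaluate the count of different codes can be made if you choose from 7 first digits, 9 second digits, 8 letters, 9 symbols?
4,536
By the multiplication principle: 7 × 9 × 8 × 9 = 4,536.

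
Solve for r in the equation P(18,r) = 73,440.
4

Solution: P(18,r) = 18·17·…·(18−r+1), a product of r factors. Multiplying down from 18: 18 = 18; 18·17 = 306; 18·17·16 = 4,896; 18·17·16·15 = 73,440 ✓ (4 factors). So r = 4.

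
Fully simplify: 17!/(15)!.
272

Explanation: This equals 17×16 = 272.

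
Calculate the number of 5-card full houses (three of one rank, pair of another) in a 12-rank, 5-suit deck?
13,200

Working:
Triple rank: 12. Triple suits: C(5,3)=10. Pair rank: 11. Pair suits: C(5,2)=10. Total: 13,200.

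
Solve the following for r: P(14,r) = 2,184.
3

P(14,r) = 14·13·…·(14−r+1), a product of r factors. Multiplying down from 14: 14 = 14; 14·13 = 182; 14·13·12 = 2,184 ✓ (3 factors). So r = 3.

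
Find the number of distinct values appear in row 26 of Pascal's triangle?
14

Reasoning: Row 26 has entries C(26,0)..C(26,26); by symmetry C(26,k)=C(26,26-k), giving 14 distinct values.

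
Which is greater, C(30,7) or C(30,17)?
C(30,17)
C(30,7)=2,035,800, C(30,17)=119,759,850.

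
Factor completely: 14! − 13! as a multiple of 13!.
13 × 13! = 80,951,270,400
14! − 13! = 14·13! − 13! = (14 − 1)·13! = 13 × 13! = 80,951,270,400.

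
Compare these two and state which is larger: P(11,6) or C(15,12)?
P(11,6)

Reasoning: P(11,6)=332,640, C(15,12)=455.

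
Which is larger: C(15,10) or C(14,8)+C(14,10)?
C(15,10)=3,003; C(14,8)+C(14,10)=3,003+1,001=4,004.
Final answer: C(14,8)+C(14,10)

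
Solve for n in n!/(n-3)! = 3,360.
16

Solution: n!/(n-3)! = n×(n-1)×(n-2), a product of 3 consecutive integers ≈ (n−1)^3. 3,360^(1/3) + 1 ≈ 16.0; check n = 16: 16×15×14 = 3,360 ✓. So n = 16.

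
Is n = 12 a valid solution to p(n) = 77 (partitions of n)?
Pentagonal recurrence p(n) = p(n−1) + p(n−2) − p(n−5) − p(n−7) + …: p(12) = p(11) + p(10) − p(7) − p(5) + p(0) = 56 + 42 − 15 − 7 + 1 = 77, which equals 77.

Answer: Yes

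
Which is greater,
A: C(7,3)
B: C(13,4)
B

Explanation: A=C(7,3)=35, B=C(13,4)=715.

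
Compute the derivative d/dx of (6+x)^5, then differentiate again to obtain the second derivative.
20(6+x)^3

Explanation: First derivative: 5(6+x)^{4}. Second derivative: 5·4·(6+x)^{3} = 20(6+x)^{3}.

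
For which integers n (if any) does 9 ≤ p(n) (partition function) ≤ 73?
Tabulating p(n) via p(n) = p(n−1) + p(n−2) − p(n−5) − p(n−7) + …: p(5)=7; p(6)=11; p(7)=15; p(8)=22; p(9)=30; p(10)=42; p(11)=56; p(12)=77. So valid n = 6, 7, 8, 9, 10, 11.

Answer: 6, 7, 8, 9, 10, 11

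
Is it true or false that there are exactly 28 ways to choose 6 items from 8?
C(8,6) = 28.
Final answer: True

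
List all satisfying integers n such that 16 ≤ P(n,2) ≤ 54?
5, 6, 7

Reasoning: P(4,2)=12; P(5,2)=20; P(6,2)=30; P(7,2)=42; P(8,2)=56. So valid n = 5, 6, 7.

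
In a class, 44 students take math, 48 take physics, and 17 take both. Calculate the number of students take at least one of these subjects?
75
|A∪B| = |A|+|B|-|A∩B| = 44+48-17 = 75.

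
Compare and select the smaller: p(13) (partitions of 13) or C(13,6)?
p(13)

Reasoning: Pentagonal recurrence p(n) = p(n−1) + p(n−2) − p(n−5) − p(n−7) + …: p(13) = p(12) + p(11) − p(8) − p(6) + p(1) = 77 + 56 − 22 − 11 + 1 = 101; C(13,6) = 1,716.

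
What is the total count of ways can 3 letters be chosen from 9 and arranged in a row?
504

P(9,3) = 9!/(9-3)! = 504.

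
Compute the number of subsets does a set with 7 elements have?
Each element can be included or excluded: 2^7 = 128.
Final answer: 128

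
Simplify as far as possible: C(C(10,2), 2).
C(10,2) = 45, then C(45, 2) = 990.

Answer: 990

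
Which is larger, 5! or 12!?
12!

Working:
5!=120, 12!=479,001,600. 12! > 5!.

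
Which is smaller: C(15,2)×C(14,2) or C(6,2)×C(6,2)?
C(6,2)×C(6,2)
C(15,2)×C(14,2)=9,555, C(6,2)×C(6,2)=225.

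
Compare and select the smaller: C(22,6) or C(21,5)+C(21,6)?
Equal
By Pascal's identity: C(22,6) = C(21,5)+C(21,6) = 74,613. Equal.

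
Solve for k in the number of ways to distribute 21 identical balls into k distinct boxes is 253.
3
Stars and bars: the count is C(21+k−1, k−1), increasing in k. k=2: C(22,1) = 22, k=3: C(23,2) = 253 ✓. So k = 3.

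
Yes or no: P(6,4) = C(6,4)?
No

P(6,4) = 360 but C(6,4) = 15; they differ by a factor of 4! = 24, so the statement does not hold.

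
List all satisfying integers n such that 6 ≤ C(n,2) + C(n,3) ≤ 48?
4, 5, 6
C(3,2)+C(3,3)=4; C(4,2)+C(4,3)=10; C(5,2)+C(5,3)=20; C(6,2)+C(6,3)=35; C(7,2)+C(7,3)=56. So valid n = 4, 5, 6.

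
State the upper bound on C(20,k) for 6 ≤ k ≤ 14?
C(20,k) is maximised at the centre of the row: C(20,10) = 184,756.
Final answer: 184,756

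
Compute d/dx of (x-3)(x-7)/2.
d/dx[(x-3)(x-7)] = (x-7) + (x-3) = 2x - 10. Dividing by 2 gives (2x - 10)/2.

Answer: (2x - 10)/2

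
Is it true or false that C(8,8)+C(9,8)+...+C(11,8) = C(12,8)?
Hockey stick identity gives Σ = C(12,9) = 220; RHS C(12,8) = 495.
Final answer: False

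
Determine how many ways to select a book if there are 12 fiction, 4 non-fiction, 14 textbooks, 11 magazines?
41

Working:
By the addition principle: 12 + 4 + 14 + 11 = 41.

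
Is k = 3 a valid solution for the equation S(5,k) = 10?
No

Working:
S(5,3) = 3·S(4,3) + S(4,2) = 3·6 + 7 = 25, which does not equal 10.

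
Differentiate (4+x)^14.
14(4+x)^13

Working:
Using the power rule: d/dx (4+x)^14 = 14(4+x)^{13}.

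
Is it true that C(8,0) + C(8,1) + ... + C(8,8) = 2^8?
Binomial theorem with x = y = 1: Σ C(8,i) = (1+1)^8 = 2^8 = 256. The statement holds.

Answer: True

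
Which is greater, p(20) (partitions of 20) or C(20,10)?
Pentagonal recurrence p(n) = p(n−1) + p(n−2) − p(n−5) − p(n−7) + …: p(20) = p(19) + p(18) − p(15) − p(13) + p(8) + p(5) = 490 + 385 − 176 − 101 + 22 + 7 = 627; C(20,10) = 184,756.

Answer: C(20,10)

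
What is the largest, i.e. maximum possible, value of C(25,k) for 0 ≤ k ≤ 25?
5,200,300

Working:
Maximum at k = 12 or k = 13: C(25,12) = 5,200,300.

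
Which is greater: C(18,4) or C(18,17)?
C(18,4)=3,060, C(18,17)=18.

Answer: C(18,4)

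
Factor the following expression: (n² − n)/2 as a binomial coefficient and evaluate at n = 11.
(n² − n)/2 = n(n−1)/2 = C(n,2). At n = 11: C(11,2) = 55.
Final answer: C(n,2); C(11,2) = 55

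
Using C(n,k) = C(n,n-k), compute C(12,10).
C(12,10) = C(12,2) = 66.
Final answer: 66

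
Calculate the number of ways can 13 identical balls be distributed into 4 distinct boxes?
C(13+4-1, 4-1) = C(16, 3) = 560.
Final answer: 560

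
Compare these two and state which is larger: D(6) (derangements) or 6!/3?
D(6) = (6-1)·[D(5) + D(4)] = 5·[44 + 9] = 265; 6!/3 = 720/3 = 240.
Final answer: D(6)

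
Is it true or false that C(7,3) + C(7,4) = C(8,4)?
True

Pascal's identity: LHS = 35 + 35 = 70; RHS = C(8,4) = 70. Both sides agree, so the statement holds.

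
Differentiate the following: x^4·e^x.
Product rule: d/dx[x^4]·e^x + x^4·d/dx[e^x] = 4x^{3}e^x + x^4e^x.

Answer: (4x^3 + x^4)e^x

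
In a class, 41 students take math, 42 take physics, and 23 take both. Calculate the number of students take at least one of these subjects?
60

Reasoning: |A∪B| = |A|+|B|-|A∩B| = 41+42-23 = 60.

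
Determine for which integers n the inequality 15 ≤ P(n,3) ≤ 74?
4, 5

Explanation: P(3,3)=6; P(4,3)=24; P(5,3)=60; P(6,3)=120. So valid n = 4, 5.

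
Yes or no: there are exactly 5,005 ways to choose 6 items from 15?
Yes

Solution: C(15,6) = 5,005.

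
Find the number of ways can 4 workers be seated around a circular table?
6

Solution: Circular arrangements: (4-1)! = 6.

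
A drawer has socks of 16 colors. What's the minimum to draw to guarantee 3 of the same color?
Worst case: 2 of each = 32. One more: 33.

Answer: 33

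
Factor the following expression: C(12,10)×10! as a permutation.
P(12,10)

C(12,10)×10! = [12!/(10!(2)!)]×10! = 12!/(2)! = P(12,10) = 239,500,800.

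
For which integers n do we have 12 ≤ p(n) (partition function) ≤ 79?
Tabulating p(n) via p(n) = p(n−1) + p(n−2) − p(n−5) − p(n−7) + …: p(6)=11; p(7)=15; p(8)=22; p(9)=30; p(10)=42; p(11)=56; p(12)=77; p(13)=101. So valid n = 7, 8, 9, 10, 11, 12.

Answer: 7, 8, 9, 10, 11, 12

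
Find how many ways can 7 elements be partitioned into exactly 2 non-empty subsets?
63

This equals S(7,2), the Stirling number of the 2nd kind.
Using the Stirling recurrence: S(n,k) = k·S(n-1,k) + S(n-1,k-1)
S(7,2) = 2·S(6,2) + S(6,1)
         = 2·31 + 1
         = 62 + 1
         = 63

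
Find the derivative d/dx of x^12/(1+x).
Quotient rule: [12x^{11}(1+x) - x^12]/(1+x)².

Answer: (12x^11(1+x) - x^12)/(1+x)²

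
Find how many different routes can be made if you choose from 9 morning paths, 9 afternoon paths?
81

Solution: By the multiplication principle: 9 × 9 = 81.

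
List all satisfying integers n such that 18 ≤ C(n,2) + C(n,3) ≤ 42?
C(4,2)+C(4,3)=10; C(5,2)+C(5,3)=20; C(6,2)+C(6,3)=35; C(7,2)+C(7,3)=56. So valid n = 5, 6.

Answer: 5, 6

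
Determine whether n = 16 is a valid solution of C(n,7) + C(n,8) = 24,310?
Yes

C(16,7) + C(16,8) = 11,440 + 12,870 = 24,310, which equals 24,310.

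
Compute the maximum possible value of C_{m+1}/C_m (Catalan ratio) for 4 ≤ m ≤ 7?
10/3
C_{m+1}/C_m = 2(2m+1)/(m+2), which increases with m. Maximum at m = 7: 2·15/9 = 10/3.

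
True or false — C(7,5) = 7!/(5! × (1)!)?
False
The correct denominator is 5!×2!, giving C(7,5) = 21; the stated RHS is 7!/(5!×1!) = 42 ≠ 21, so the statement does not hold.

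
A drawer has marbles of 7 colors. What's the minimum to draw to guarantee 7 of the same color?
43
Worst case: 6 of each = 42. One more: 43.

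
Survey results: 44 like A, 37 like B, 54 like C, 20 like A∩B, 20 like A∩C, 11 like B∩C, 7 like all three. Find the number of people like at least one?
91

Reasoning: |A∪B∪C| = 44+37+54-20-20-11+7 = 91.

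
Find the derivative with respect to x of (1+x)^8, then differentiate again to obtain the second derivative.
56(1+x)^6

Solution: First derivative: 8(1+x)^{7}. Second derivative: 8·7·(1+x)^{6} = 56(1+x)^{6}.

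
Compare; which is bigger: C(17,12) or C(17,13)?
C(17,12)=6,188, C(17,13)=2,380.
Final answer: C(17,12)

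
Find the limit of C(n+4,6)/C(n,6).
1

Solution: Both numerator and denominator grow as n^6/6! for large n, so the ratio → 1.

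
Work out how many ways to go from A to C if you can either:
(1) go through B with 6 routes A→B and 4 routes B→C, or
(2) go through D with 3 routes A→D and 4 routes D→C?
36
Route via B: 6×4=24. Route via D: 3×4=12. Total: 36.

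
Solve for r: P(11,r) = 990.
P(11,r) = 11·10·…·(11−r+1), a product of r factors. Multiplying down from 11: 11 = 11; 11·10 = 110; 11·10·9 = 990 ✓ (3 factors). So r = 3.

Answer: 3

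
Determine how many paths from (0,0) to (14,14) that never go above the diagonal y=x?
Counted by the Catalan number C_14: C_14 = C(28,14)/(14+1) = 40,116,600/15 = 2,674,440.
Final answer: 2,674,440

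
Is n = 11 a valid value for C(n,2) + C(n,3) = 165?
No

Reasoning: C(11,2) + C(11,3) = 55 + 165 = 220, which does not equal 165.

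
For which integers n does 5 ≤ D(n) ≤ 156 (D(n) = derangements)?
4, 5

Solution: Using D(n) = (n−1)[D(n−1) + D(n−2)] with D(1)=0, D(2)=1: D(3)=2; D(4)=9; D(5)=44; D(6)=265. So valid n = 4, 5.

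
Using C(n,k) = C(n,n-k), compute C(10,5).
252

Solution: C(10,5) = C(10,5) = 252.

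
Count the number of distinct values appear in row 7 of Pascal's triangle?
4

Reasoning: Row 7 has entries C(7,0)..C(7,7); by symmetry C(7,k)=C(7,7-k), giving 4 distinct values.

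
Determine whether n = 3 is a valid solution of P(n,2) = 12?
No

Working:
P(3,2) = 3·2 = 6, which does not equal 12.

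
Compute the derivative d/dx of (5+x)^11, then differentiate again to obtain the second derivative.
First derivative: 11(5+x)^{10}. Second derivative: 11·10·(5+x)^{9} = 110(5+x)^{9}.

Answer: 110(5+x)^9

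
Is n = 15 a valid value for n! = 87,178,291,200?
15! = 15·14! = 15·87,178,291,200 = 1,307,674,368,000, which does not equal 87,178,291,200.
Final answer: No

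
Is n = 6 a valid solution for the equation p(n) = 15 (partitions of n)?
No

Working:
Pentagonal recurrence p(n) = p(n−1) + p(n−2) − p(n−5) − p(n−7) + …: p(6) = p(5) + p(4) − p(1) = 7 + 5 − 1 = 11, which does not equal 15.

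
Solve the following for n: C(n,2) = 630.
C(n,2) = n(n−1)/2! is increasing in n, and n(n−1) = 2!·630 = 1,260 ≈ (n−0.5)^2 gives n ≈ 36.0. Check: C(34,2) = 561, C(35,2) = 595, C(36,2) = 630 ✓. So n = 36.
Final answer: 36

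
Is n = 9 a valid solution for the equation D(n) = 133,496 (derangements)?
Yes

Explanation: D(9) = (9-1)·[D(8) + D(7)] = 8·[14,833 + 1,854] = 133,496, which equals 133,496.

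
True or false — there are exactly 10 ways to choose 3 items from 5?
C(5,3) = 10.
Final answer: True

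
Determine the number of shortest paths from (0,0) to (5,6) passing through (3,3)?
To (3,3): C(6,3)=20. From there: C(5,2)=10. Total: 200.
Final answer: 200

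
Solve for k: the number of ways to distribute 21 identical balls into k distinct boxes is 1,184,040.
8

Working:
Stars and bars: the count is C(21+k−1, k−1), increasing in k. k=6: C(26,5) = 65,780, k=7: C(27,6) = 296,010, k=8: C(28,7) = 1,184,040 ✓. So k = 8.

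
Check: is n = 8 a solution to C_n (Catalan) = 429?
No

Explanation: C_8 = C(16,8)/(8+1) = 12,870/9 = 1,430, which does not equal 429.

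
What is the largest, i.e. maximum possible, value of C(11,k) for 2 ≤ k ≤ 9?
462

Working:
C(11,k) is maximised at the centre of the row: C(11,5) = 462.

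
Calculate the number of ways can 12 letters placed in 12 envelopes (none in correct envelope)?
176,214,841
Using D(n) = (n-1)[D(n-1) + D(n-2)]:
D(12) = (12-1) × [D(11) + D(10)]
      = 11 × [14684570 + 1334961]
      = 11 × 16019531
      = 176,214,841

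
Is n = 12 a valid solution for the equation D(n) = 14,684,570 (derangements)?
D(12) = (12-1)·[D(11) + D(10)] = 11·[14,684,570 + 1,334,961] = 176,214,841, which does not equal 14,684,570.
Final answer: No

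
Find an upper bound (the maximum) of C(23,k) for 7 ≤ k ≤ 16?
1,352,078
C(23,k) is maximised at the centre of the row: C(23,11) = 1,352,078.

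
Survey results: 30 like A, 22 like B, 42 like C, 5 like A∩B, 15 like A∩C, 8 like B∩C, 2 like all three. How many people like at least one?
68

Reasoning: |A∪B∪C| = 30+22+42-5-15-8+2 = 68.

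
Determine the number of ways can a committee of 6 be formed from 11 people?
462

C(11,6) = 11! / (6! × (11-6)!)
         = 11! / (6! × 5!)
         = 462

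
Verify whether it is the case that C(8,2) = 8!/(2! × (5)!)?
False

Reasoning: The correct denominator is 2!×6!, giving C(8,2) = 28; the stated RHS is 8!/(2!×5!) = 168 ≠ 28, so the statement does not hold.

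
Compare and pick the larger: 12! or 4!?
12!

Solution: 12!=479,001,600, 4!=24. 12! > 4!.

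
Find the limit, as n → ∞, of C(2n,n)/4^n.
0

Explanation: C(2n,n) ~ 4^n/√(πn), so C(2n,n)/4^n ~ 1/√(πn) → 0.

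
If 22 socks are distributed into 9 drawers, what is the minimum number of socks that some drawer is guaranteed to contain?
3

Pigeonhole: ⌈22/9⌉ = 3.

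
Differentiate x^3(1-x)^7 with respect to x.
3x^2(1-x)^7 - 7x^3(1-x)^6
Product rule: 3x^{2}(1-x)^{7} + x^3·(-7)(1-x)^{6}.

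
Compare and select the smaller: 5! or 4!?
4!

Reasoning: 5!=120, 4!=24. 5! > 4!.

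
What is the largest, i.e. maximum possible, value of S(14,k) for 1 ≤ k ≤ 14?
63,436,373

Explanation: Row S(14,k) for k = 1..14 (via S(n,k) = k·S(n−1,k) + S(n−1,k−1)): 1, 8,191, 788,970, 10,391,745, 40,075,035, 63,436,373, 49,329,280, 20,912,320, 5,135,130, 752,752, 66,066, 3,367, 91, 1. The row is unimodal; maximum at k = 6: 63,436,373.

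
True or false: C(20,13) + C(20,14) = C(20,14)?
False

Working:
Pascal's identity gives C(21,14) = 116,280, whereas C(20,14) = 38,760.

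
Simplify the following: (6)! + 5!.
840

Reasoning: (6)! + 5! = (6)·5! + 5! = (6+1)·5! = 7·5! = 840.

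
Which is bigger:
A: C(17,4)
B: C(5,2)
A

Explanation: A=C(17,4)=2,380, B=C(5,2)=10.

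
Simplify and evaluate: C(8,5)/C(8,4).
C(n,k+1)/C(n,k) = (n−k)/(k+1). Here (8−4)/(4+1) = 4/5 = 4/5.

Answer: 4/5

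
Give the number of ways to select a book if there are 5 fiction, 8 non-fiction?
13

Reasoning: By the addition principle: 5 + 8 = 13.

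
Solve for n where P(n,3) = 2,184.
14

Reasoning: P(n,3) = n(n−1)(n−2) is increasing in n; n(n−1)(n−2) ≈ (n−1)^3 = 2,184 gives n ≈ 14.0. Check: P(12,3) = 1,320, P(13,3) = 1,716, P(14,3) = 2,184 ✓. So n = 14.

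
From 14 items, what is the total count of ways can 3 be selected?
364

Explanation: C(14,3) = 14! / (3! × (14-3)!)
         = 14! / (3! × 11!)
         = 364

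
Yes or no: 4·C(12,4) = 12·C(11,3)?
Yes

Absorption identity k·C(n,k) = n·C(n-1,k-1). LHS = 4·495 = 1,980; RHS = 12·165 = 1,980.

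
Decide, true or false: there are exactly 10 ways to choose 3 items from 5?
C(5,3) = 10.
Final answer: True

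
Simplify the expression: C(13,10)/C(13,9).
2/5

C(n,k+1)/C(n,k) = (n−k)/(k+1). Here (13−9)/(9+1) = 4/10 = 2/5.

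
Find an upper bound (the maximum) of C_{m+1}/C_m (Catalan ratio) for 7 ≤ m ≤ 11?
46/13

C_{m+1}/C_m = 2(2m+1)/(m+2), which increases with m. Maximum at m = 11: 2·23/13 = 46/13.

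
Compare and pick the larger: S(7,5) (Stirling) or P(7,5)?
P(7,5)

Working:
S(7,5) = 5·S(6,5) + S(6,4) = 5·15 + 65 = 140; P(7,5) = 2,520.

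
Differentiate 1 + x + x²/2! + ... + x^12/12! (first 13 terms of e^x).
1 + x + x²/2! + ... + x^11/11!

Explanation: Differentiating term by term gives the first 12 terms of e^x.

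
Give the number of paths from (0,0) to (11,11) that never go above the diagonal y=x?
58,786

Reasoning: Counted by the Catalan number C_11: C_11 = C(22,11)/(11+1) = 705,432/12 = 58,786.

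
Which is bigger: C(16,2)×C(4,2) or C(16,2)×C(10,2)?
C(16,2)×C(4,2)=720, C(16,2)×C(10,2)=5,400.
Final answer: C(16,2)×C(10,2)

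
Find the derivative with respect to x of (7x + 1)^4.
28(7x + 1)^3

Reasoning: Chain rule: 4(7x+1)^{3} × 7 = 28(7x+1)^{3}.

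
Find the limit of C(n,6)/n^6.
1/720

Solution: C(n,6) ≈ n^6/6! for large n. Limit = 1/6! = 1/720.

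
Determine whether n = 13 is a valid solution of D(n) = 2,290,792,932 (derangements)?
D(13) = (13-1)·[D(12) + D(11)] = 12·[176,214,841 + 14,684,570] = 2,290,792,932, which equals 2,290,792,932.

Answer: Yes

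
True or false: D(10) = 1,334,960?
False
Derangements of 10 elements: D(10) = (10-1)·[D(9) + D(8)] = 9·[133,496 + 14,833] = 1,334,961.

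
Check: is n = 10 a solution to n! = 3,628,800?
Yes

Explanation: 10! = 10·9! = 10·362,880 = 3,628,800, which equals 3,628,800.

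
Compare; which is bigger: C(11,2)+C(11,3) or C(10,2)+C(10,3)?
C(11,2)+C(11,3)

Solution: First=220, Second=165.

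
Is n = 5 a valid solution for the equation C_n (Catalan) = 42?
Yes

C_5 = C(10,5)/(5+1) = 252/6 = 42, which equals 42.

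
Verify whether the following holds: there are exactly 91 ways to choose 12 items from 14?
True

Reasoning: C(14,12) = 91.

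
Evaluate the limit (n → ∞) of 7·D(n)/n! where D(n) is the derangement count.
7/e
D(n)/n! → 1/e, so 7·D(n)/n! → 7/e.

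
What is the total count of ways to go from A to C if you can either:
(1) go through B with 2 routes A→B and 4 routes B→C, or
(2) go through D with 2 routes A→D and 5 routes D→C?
Route via B: 2×4=8. Route via D: 2×5=10. Total: 18.
Final answer: 18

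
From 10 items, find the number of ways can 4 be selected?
C(10,4) = 10! / (4! × (10-4)!)
         = 10! / (4! × 6!)
         = 210

Answer: 210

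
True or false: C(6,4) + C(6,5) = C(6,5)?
Pascal's identity gives C(7,5) = 21, whereas C(6,5) = 6.
Final answer: False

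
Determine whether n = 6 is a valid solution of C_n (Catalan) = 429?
No

Explanation: C_6 = C(12,6)/(6+1) = 924/7 = 132, which does not equal 429.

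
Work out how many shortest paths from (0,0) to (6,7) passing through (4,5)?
756

Solution: To (4,5): C(9,4)=126. From there: C(4,2)=6. Total: 756.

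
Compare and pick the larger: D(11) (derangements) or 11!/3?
D(11) = (11-1)·[D(10) + D(9)] = 10·[1,334,961 + 133,496] = 14,684,570; 11!/3 = 39,916,800/3 = 13,305,600.

Answer: D(11)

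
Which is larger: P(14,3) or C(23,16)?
C(23,16)

Working:
P(14,3)=2,184, C(23,16)=245,157.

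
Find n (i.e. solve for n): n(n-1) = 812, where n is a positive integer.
29

Reasoning: n² − n − 812 = 0, so n = (1 ± √(1 + 4·812))/2 = (1 ± √3,249)/2 = (1 ± 57)/2, i.e. n = 29 or n = -28. Taking the positive root, n = 29 (check: 29×28 = 812).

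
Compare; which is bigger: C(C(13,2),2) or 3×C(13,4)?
C(C(13,2),2)

C(C(13,2),2)=3,003, 3×C(13,4)=2,145.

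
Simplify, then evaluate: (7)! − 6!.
(7)! − 6! = (7)·6! − 6! = (7−1)·6! = 6·6! = 4,320.
Final answer: 4,320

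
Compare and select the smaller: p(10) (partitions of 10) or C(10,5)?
Pentagonal recurrence p(n) = p(n−1) + p(n−2) − p(n−5) − p(n−7) + …: p(10) = p(9) + p(8) − p(5) − p(3) = 30 + 22 − 7 − 3 = 42; C(10,5) = 252.

Answer: p(10)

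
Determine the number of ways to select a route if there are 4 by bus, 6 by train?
10
By the addition principle: 4 + 6 = 10.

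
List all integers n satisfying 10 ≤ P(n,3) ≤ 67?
4, 5

Reasoning: P(3,3)=6; P(4,3)=24; P(5,3)=60; P(6,3)=120. So valid n = 4, 5.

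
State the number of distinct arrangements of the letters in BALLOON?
Word has 7 letters (B=1, A=1, L=2, O=2, N=1). Arrangements: 7!/Π(k!) = 1,260.
Final answer: 1,260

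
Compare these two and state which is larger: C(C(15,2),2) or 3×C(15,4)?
C(C(15,2),2)=5,460, 3×C(15,4)=4,095.

Answer: C(C(15,2),2)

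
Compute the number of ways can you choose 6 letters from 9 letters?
C(9,6) = 9! / (6! × (9-6)!)
         = 9! / (6! × 3!)
         = 84
Final answer: 84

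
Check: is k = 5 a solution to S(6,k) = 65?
No
S(6,5) = 5·S(5,5) + S(5,4) = 5·1 + 10 = 15, which does not equal 65.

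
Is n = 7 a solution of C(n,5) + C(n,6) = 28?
Yes

Working:
C(7,5) + C(7,6) = 21 + 7 = 28, which equals 28.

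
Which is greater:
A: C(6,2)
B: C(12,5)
B

Solution: A=C(6,2)=15, B=C(12,5)=792.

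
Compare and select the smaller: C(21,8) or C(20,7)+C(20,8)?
Equal

Explanation: By Pascal's identity: C(21,8) = C(20,7)+C(20,8) = 203,490. Equal.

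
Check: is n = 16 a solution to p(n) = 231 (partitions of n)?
Yes

Pentagonal recurrence p(n) = p(n−1) + p(n−2) − p(n−5) − p(n−7) + …: p(16) = p(15) + p(14) − p(11) − p(9) + p(4) + p(1) = 176 + 135 − 56 − 30 + 5 + 1 = 231, which equals 231.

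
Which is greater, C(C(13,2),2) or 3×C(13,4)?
C(C(13,2),2)
C(C(13,2),2)=3,003, 3×C(13,4)=2,145.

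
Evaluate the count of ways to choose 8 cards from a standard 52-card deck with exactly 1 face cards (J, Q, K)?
223,722,720

Reasoning: 12 face cards and 40 non-face cards: C(12,1) × C(40,7) = 12 × 18,643,560 = 223,722,720.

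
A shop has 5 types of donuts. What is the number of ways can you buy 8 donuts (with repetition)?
Stars and bars: C(8+5-1, 8) = C(12, 8) = 495.

Answer: 495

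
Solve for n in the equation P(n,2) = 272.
17

Solution: P(n,2) = n(n−1) is increasing in n; n(n−1) ≈ (n−0.5)^2 = 272 gives n ≈ 17.0. Check: P(15,2) = 210, P(16,2) = 240, P(17,2) = 272 ✓. So n = 17.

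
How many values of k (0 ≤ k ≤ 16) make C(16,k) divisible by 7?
8

Working:
Checking C(16,k) mod 7 for k = 0..16: divisible at k = 3, 4, 5, 6, 10, 11, 12, 13. That's 8 values.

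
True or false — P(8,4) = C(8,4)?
False
P(8,4) = 1,680 but C(8,4) = 70; they differ by a factor of 4! = 24, so the statement does not hold.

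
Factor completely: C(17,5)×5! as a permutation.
P(17,5)

Solution: C(17,5)×5! = [17!/(5!(12)!)]×5! = 17!/(12)! = P(17,5) = 742,560.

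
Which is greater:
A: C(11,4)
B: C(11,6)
B

Working:
A=C(11,4)=330, B=C(11,6)=462.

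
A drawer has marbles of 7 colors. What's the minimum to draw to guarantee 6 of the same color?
36
Worst case: 5 of each = 35. One more: 36.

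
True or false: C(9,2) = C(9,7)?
True

Working:
C(9,2) = C(9,9-2) by the symmetry property; both equal 36.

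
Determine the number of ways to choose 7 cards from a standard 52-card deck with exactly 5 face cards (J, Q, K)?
617,760

Working:
12 face cards and 40 non-face cards: C(12,5) × C(40,2) = 792 × 780 = 617,760.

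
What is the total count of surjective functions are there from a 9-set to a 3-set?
Onto functions = 3! × S(9,3)
First compute S(9,3) via recurrence:
Using the Stirling recurrence: S(n,k) = k·S(n-1,k) + S(n-1,k-1)
S(9,3) = 3·S(8,3) + S(8,2)
         = 3·966 + 127
         = 2898 + 127
         = 3,025
Then: 6 × 3025 = 18,150

Answer: 18,150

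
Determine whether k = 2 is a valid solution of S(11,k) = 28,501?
No

Working:
S(11,2) = 2·S(10,2) + S(10,1) = 2·511 + 1 = 1,023, which does not equal 28,501.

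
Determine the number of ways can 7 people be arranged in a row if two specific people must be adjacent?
1,440

Solution: Treat pair as unit: (7-1)! arrangements × 2 internal orders = 1,440.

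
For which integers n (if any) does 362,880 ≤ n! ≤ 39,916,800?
n! is strictly increasing; 9! = 362,880 and 11! = 39,916,800, so valid n = 9, 10, 11.
Final answer: 9, 10, 11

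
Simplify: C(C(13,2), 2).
3,003

Working:
C(13,2) = 78, then C(78, 2) = 3,003.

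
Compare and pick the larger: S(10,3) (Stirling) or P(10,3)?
S(10,3)

S(10,3) = 3·S(9,3) + S(9,2) = 3·3,025 + 255 = 9,330; P(10,3) = 720.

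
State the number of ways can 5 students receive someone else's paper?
44

Working:
Using D(n) = (n-1)[D(n-1) + D(n-2)]:
D(5) = (5-1) × [D(4) + D(3)]
      = 4 × [9 + 2]
      = 4 × 11
      = 44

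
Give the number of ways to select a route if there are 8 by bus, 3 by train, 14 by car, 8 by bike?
By the addition principle: 8 + 3 + 14 + 8 = 33.

Answer: 33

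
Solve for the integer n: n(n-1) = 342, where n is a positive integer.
n² − n − 342 = 0, so n = (1 ± √(1 + 4·342))/2 = (1 ± √1,369)/2 = (1 ± 37)/2, i.e. n = 19 or n = -18. Taking the positive root, n = 19 (check: 19×18 = 342).

Answer: 19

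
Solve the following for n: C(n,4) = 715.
13

Reasoning: C(n,4) = n(n−1)(n−2)(n−3)/4! is increasing in n, and n(n−1)(n−2)(n−3) = 4!·715 = 17,160 ≈ (n−1.5)^4 gives n ≈ 12.9. Check: C(11,4) = 330, C(12,4) = 495, C(13,4) = 715 ✓. So n = 13.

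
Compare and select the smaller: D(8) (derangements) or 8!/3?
8!/3

Reasoning: D(8) = (8-1)·[D(7) + D(6)] = 7·[1,854 + 265] = 14,833; 8!/3 = 40,320/3 = 13,440.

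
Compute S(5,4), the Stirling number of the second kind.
Using the Stirling recurrence: S(n,k) = k·S(n-1,k) + S(n-1,k-1)
S(5,4) = 4·S(4,4) + S(4,3)
         = 4·1 + 6
         = 4 + 6
         = 10
Final answer: 10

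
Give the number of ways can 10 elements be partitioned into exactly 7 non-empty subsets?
This equals S(10,7), the Stirling number of the 2nd kind.
Using the Stirling recurrence: S(n,k) = k·S(n-1,k) + S(n-1,k-1)
S(10,7) = 7·S(9,7) + S(9,6)
         = 7·462 + 2646
         = 3234 + 2646
         = 5,880

Answer: 5,880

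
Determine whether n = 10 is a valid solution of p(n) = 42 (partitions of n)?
Yes

Explanation: Pentagonal recurrence p(n) = p(n−1) + p(n−2) − p(n−5) − p(n−7) + …: p(10) = p(9) + p(8) − p(5) − p(3) = 30 + 22 − 7 − 3 = 42, which equals 42.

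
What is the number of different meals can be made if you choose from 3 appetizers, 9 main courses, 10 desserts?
By the multiplication principle: 3 × 9 × 10 = 270.
Final answer: 270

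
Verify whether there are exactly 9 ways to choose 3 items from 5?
False

Solution: C(5,3) = 10 ≠ 9.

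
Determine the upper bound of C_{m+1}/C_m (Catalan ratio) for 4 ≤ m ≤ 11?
46/13

Working:
C_{m+1}/C_m = 2(2m+1)/(m+2), which increases with m. Maximum at m = 11: 2·23/13 = 46/13.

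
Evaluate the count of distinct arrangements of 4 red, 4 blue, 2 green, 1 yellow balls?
34,650

Solution: Multinomial: 11!/(4! × 4! × 2! × 1!) = 34,650.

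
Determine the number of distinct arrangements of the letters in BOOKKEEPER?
151,200

Reasoning: Word has 10 letters (B=1, O=2, K=2, E=3, P=1, R=1). Arrangements: 10!/Π(k!) = 151,200.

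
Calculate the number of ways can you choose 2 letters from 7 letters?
21
C(7,2) = 7! / (2! × (7-2)!)
         = 7! / (2! × 5!)
         = 21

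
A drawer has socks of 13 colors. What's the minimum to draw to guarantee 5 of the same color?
53

Reasoning: Worst case: 4 of each = 52. One more: 53.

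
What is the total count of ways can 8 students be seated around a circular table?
5,040
Circular arrangements: (8-1)! = 5,040.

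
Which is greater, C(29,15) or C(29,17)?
C(29,15)

Solution: C(29,15)=77,558,760, C(29,17)=51,895,935.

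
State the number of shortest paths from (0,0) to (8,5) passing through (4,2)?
To (4,2): C(6,4)=15. From there: C(7,4)=35. Total: 525.

Answer: 525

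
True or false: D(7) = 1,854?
True
Derangements of 7 elements: D(7) = (7-1)·[D(6) + D(5)] = 6·[265 + 44] = 1,854.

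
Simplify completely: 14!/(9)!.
240,240

Explanation: This equals 14×13×...×10 = 240,240.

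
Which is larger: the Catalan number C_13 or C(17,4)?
C_13

C_13 = C(26,13)/(13+1) = 10,400,600/14 = 742,900; C(17,4) = 2,380.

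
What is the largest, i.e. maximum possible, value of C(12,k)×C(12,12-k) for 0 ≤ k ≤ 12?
853,776

Reasoning: C(12,k)·C(12,12-k) = C(12,k)², maximised at the centre k = 6: C(12,6)² = 853,776.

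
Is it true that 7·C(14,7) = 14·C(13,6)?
True

Absorption identity k·C(n,k) = n·C(n-1,k-1). LHS = 7·3432 = 24,024; RHS = 14·1716 = 24,024.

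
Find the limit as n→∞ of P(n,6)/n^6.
1
P(n,6) = n(n-1)···(n-5) ≈ n^6 for large n. Limit = 1.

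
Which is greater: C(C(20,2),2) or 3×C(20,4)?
C(C(20,2),2)

Reasoning: C(C(20,2),2)=17,955, 3×C(20,4)=14,535.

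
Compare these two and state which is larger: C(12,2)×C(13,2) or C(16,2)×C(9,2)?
C(12,2)×C(13,2)=5,148, C(16,2)×C(9,2)=4,320.

Answer: C(12,2)×C(13,2)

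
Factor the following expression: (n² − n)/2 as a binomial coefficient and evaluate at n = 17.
C(n,2); C(17,2) = 136

Working:
(n² − n)/2 = n(n−1)/2 = C(n,2). At n = 17: C(17,2) = 136.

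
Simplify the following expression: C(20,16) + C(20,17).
5,985

Explanation: By Pascal's identity: C(21,17) = 5,985.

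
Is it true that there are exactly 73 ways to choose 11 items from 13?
False

Reasoning: C(13,11) = 78 ≠ 73.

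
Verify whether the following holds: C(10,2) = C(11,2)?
False
LHS = C(10,2) = 45; RHS = C(11,2) = 55. 45 ≠ 55, so the statement does not hold.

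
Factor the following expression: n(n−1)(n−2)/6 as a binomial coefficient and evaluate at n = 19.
C(n,3); C(19,3) = 969

Working:
n(n−1)(n−2)/6 = n!/(3!(n−3)!) = C(n,3). At n = 19: C(19,3) = 969.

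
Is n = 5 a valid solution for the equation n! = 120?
5! = 5·4! = 5·24 = 120, which equals 120.
Final answer: Yes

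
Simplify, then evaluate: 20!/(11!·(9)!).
167,960

This is C(20,11) = 167,960.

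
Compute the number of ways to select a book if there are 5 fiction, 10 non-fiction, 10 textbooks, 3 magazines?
By the addition principle: 5 + 10 + 10 + 3 = 28.
Final answer: 28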